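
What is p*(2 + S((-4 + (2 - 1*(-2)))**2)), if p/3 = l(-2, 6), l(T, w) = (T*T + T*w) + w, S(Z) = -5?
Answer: 18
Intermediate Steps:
l(T, w) = w + T**2 + T*w (l(T, w) = (T**2 + T*w) + w = w + T**2 + T*w)
p = -6 (p = 3*(6 + (-2)**2 - 2*6) = 3*(6 + 4 - 12) = 3*(-2) = -6)
p*(2 + S((-4 + (2 - 1*(-2)))**2)) = -6*(2 - 5) = -6*(-3) = 18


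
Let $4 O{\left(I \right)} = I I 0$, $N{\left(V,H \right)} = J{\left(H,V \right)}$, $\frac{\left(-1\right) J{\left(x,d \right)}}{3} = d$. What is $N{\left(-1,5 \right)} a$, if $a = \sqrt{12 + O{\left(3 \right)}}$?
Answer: $6 \sqrt{3} \approx 10.392$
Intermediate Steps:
$J{\left(x,d \right)} = - 3 d$
$N{\left(V,H \right)} = - 3 V$
$O{\left(I \right)} = 0$ ($O{\left(I \right)} = \frac{I I 0}{4} = \frac{I^{2} \cdot 0}{4} = \frac{1}{4} \cdot 0 = 0$)
$a = 2 \sqrt{3}$ ($a = \sqrt{12 + 0} = \sqrt{12} = 2 \sqrt{3} \approx 3.4641$)
$N{\left(-1,5 \right)} a = \left(-3\right) \left(-1\right) 2 \sqrt{3} = 3 \cdot 2 \sqrt{3} = 6 \sqrt{3}$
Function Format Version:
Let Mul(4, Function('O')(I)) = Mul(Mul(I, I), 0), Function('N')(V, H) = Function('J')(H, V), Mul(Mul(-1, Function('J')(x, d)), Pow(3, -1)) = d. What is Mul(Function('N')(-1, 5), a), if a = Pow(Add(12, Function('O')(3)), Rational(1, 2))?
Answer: Mul(6, Pow(3, Rational(1, 2))) ≈ 10.392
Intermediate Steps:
Function('J')(x, d) = Mul(-3, d)
Function('N')(V, H) = Mul(-3, V)
Function('O')(I) = 0 (Function('O')(I) = Mul(Rational(1, 4), Mul(Mul(I, I), 0)) = Mul(Rational(1, 4), Mul(Pow(I, 2), 0)) = Mul(Rational(1, 4), 0) = 0)
a = Mul(2, Pow(3, Rational(1, 2))) (a = Pow(Add(12, 0), Rational(1, 2)) = Pow(12, Rational(1, 2)) = Mul(2, Pow(3, Rational(1, 2))) ≈ 3.4641)
Mul(Function('N')(-1, 5), a) = Mul(Mul(-3, -1), Mul(2, Pow(3, Rational(1, 2)))) = Mul(3, Mul(2, Pow(3, Rational(1, 2)))) = Mul(6, Pow(3, Rational(1, 2)))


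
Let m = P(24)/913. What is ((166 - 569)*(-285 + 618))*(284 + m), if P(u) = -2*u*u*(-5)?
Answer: -35569713348/913 ≈ -3.8959e+7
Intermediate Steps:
P(u) = 10*u**2 (P(u) = -2*u**2*(-5) = 10*u**2)
m = 5760/913 (m = (10*24**2)/913 = (10*576)*(1/913) = 5760*(1/913) = 5760/913 ≈ 6.3089)
((166 - 569)*(-285 + 618))*(284 + m) = ((166 - 569)*(-285 + 618))*(284 + 5760/913) = -403*333*(265052/913) = -134199*265052/913 = -35569713348/913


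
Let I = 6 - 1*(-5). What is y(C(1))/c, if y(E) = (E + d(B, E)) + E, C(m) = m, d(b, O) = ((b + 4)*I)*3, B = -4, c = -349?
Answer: -2/349 ≈ -0.0057307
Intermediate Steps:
I = 11 (I = 6 + 5 = 11)
d(b, O) = 132 + 33*b (d(b, O) = ((b + 4)*11)*3 = ((4 + b)*11)*3 = (44 + 11*b)*3 = 132 + 33*b)
y(E) = 2*E (y(E) = (E + (132 + 33*(-4))) + E = (E + (132 - 132)) + E = (E + 0) + E = E + E = 2*E)
y(C(1))/c = (2*1)/(-349) = 2*(-1/349) = -2/349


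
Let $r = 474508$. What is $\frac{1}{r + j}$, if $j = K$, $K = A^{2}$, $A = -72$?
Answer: $\frac{1}{479692} \approx 2.0847 \cdot 10^{-6}$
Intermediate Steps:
$K = 5184$ ($K = \left(-72\right)^{2} = 5184$)
$j = 5184$
$\frac{1}{r + j} = \frac{1}{474508 + 5184} = \frac{1}{479692}$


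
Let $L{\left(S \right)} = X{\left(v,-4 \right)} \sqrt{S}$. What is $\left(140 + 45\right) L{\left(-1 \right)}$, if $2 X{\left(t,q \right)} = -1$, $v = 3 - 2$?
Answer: $- \frac{185 i}{2} \approx - 92.5 i$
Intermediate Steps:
$v = 1$ ($v = 3 - 2 = 1$)
$X{\left(t,q \right)} = - \frac{1}{2}$ ($X{\left(t,q \right)} = \frac{1}{2} \left(-1\right) = - \frac{1}{2}$)
$L{\left(S \right)} = - \frac{\sqrt{S}}{2}$
$\left(140 + 45\right) L{\left(-1 \right)} = \left(140 + 45\right) \left(- \frac{\sqrt{-1}}{2}\right) = 185 \left(- \frac{i}{2}\right) = - \frac{185 i}{2}$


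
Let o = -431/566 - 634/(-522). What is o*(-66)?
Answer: -736241/24621 ≈ -29.903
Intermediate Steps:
o = 66931/147726 (o = -431*1/566 - 634*(-1/522) = -431/566 + 317/261 = 66931/147726 ≈ 0.45308)
o*(-66) = (66931/147726)*(-66) = -736241/24621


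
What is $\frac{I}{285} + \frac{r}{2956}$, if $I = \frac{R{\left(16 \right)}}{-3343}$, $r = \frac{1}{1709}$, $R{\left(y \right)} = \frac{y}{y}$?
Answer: $- \frac{4099049}{4813131520020} \approx -8.5164 \cdot 10^{-7}$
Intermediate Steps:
$R{\left(y \right)} = 1$
$r = \frac{1}{1709} \approx 0.00058514$
$I = - \frac{1}{3343}$ ($I = 1 \frac{1}{-3343} = 1 \left(- \frac{1}{3343}\right) = - \frac{1}{3343} \approx -0.00029913$)
$\frac{I}{285} + \frac{r}{2956} = - \frac{1}{3343 \cdot 285} + \frac{1}{1709 \cdot 2956} = \left(- \frac{1}{3343}\right) \frac{1}{285} + \frac{1}{1709} \cdot \frac{1}{2956} = - \frac{1}{952755} + \frac{1}{5051804} = - \frac{4099049}{4813131520020}$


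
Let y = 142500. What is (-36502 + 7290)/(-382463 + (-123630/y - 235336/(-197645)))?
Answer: 5484925453000/71812243983059 ≈ 0.076379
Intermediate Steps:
(-36502 + 7290)/(-382463 + (-123630/y - 235336/(-197645))) = (-36502 + 7290)/(-382463 + (-123630/142500 - 235336/(-197645))) = -29212/(-382463 + (-123630*1/142500 - 235336*(-1/197645))) = -29212/(-382463 + (-4121/4750 + 235336/197645)) = -29212/(-382463 + 60670191/187762750) = -29212/(-71812243983059/187762750) = -29212*(-187762750/71812243983059) = 5484925453000/71812243983059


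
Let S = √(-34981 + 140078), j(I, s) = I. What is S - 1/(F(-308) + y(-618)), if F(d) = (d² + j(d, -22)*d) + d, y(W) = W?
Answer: -1/188802 + √105097 ≈ 324.19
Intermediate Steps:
S = √105097 ≈ 324.19
F(d) = d + 2*d² (F(d) = (d² + d*d) + d = (d² + d²) + d = 2*d² + d = d + 2*d²)
S - 1/(F(-308) + y(-618)) = √105097 - 1/(-308*(1 + 2*(-308)) - 618) = √105097 - 1/(-308*(1 - 616) - 618) = √105097 - 1/(-308*(-615) - 618) = √105097 - 1/(189420 - 618) = √105097 - 1/188802 = -1/188802 + √105097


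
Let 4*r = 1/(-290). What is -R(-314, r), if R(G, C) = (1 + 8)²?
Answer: -81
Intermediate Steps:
r = -1/1160 (r = (¼)/(-290) = (¼)*(-1/290) = -1/1160 ≈ -0.00086207)
R(G, C) = 81 (R(G, C) = 9² = 81)
-R(-314, r) = -1*81 = -81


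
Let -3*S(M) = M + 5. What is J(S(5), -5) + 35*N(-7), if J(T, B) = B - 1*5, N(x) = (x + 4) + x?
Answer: -360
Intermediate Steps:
S(M) = -5/3 - M/3 (S(M) = -(M + 5)/3 = -(5 + M)/3 = -5/3 - M/3)
N(x) = 4 + 2*x (N(x) = (4 + x) + x = 4 + 2*x)
J(T, B) = -5 + B (J(T, B) = B - 5 = -5 + B)
J(S(5), -5) + 35*N(-7) = (-5 - 5) + 35*(4 + 2*(-7)) = -10 + 35*(4 - 14) = -10 + 35*(-10) = -10 - 350 = -360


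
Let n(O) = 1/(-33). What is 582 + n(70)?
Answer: 19205/33 ≈ 581.97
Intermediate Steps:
n(O) = -1/33
582 + n(70) = 582 - 1/33 = 19205/33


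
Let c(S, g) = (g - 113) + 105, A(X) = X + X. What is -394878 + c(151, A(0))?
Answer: -394886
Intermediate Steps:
A(X) = 2*X
c(S, g) = -8 + g (c(S, g) = (-113 + g) + 105 = -8 + g)
-394878 + c(151, A(0)) = -394878 + (-8 + 2*0) = -394878 + (-8 + 0) = -394878 - 8 = -394886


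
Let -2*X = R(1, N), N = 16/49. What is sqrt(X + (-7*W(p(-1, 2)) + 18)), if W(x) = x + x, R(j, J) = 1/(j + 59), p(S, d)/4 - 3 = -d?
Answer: I*sqrt(136830)/60 ≈ 6.1651*I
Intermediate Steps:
p(S, d) = 12 - 4*d (p(S, d) = 12 + 4*(-d) = 12 - 4*d)
N = 16/49 (N = 16*(1/49) = 16/49 ≈ 0.32653)
R(j, J) = 1/(59 + j)
W(x) = 2*x
X = -1/120 (X = -1/(2*(59 + 1)) = -1/2/60 = -1/2*1/60 = -1/120 ≈ -0.0083333)
sqrt(X + (-7*W(p(-1, 2)) + 18)) = sqrt(-1/120 + (-14*(12 - 4*2) + 18)) = sqrt(-1/120 + (-14*(12 - 8) + 18)) = sqrt(-1/120 + (-14*4 + 18)) = sqrt(-1/120 + (-7*8 + 18)) = sqrt(-1/120 + (-56 + 18)) = sqrt(-1/120 - 38) = sqrt(-4561/120) = I*sqrt(136830)/60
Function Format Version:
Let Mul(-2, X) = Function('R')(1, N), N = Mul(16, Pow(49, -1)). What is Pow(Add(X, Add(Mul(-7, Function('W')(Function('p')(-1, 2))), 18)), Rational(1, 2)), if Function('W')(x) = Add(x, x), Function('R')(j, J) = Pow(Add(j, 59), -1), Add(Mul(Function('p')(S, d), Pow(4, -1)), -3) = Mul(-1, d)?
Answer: Mul(Rational(1, 60), I, Pow(136830, Rational(1, 2))) ≈ Mul(6.1651, I)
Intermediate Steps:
Function('p')(S, d) = Add(12, Mul(-4, d)) (Function('p')(S, d) = Add(12, Mul(4, Mul(-1, d))) = Add(12, Mul(-4, d)))
N = Rational(16, 49) (N = Mul(16, Rational(1, 49)) = Rational(16, 49) ≈ 0.32653)
Function('R')(j, J) = Pow(Add(59, j), -1)
Function('W')(x) = Mul(2, x)
X = Rational(-1, 120) (X = Mul(Rational(-1, 2), Pow(Add(59, 1), -1)) = Mul(Rational(-1, 2), Pow(60, -1)) = Mul(Rational(-1, 2), Rational(1, 60)) = Rational(-1, 120) ≈ -0.0083333)
Pow(Add(X, Add(Mul(-7, Function('W')(Function('p')(-1, 2))), 18)), Rational(1, 2)) = Pow(Add(Rational(-1, 120), Add(Mul(-7, Mul(2, Add(12, Mul(-4, 2)))), 18)), Rational(1, 2)) = Pow(Add(Rational(-1, 120), Add(Mul(-7, Mul(2, Add(12, -8))), 18)), Rational(1, 2)) = Pow(Add(Rational(-1, 120), Add(Mul(-7, Mul(2, 4)), 18)), Rational(1, 2)) = Pow(Add(Rational(-1, 120), Add(Mul(-7, 8), 18)), Rational(1, 2)) = Pow(Add(Rational(-1, 120), Add(-56, 18)), Rational(1, 2)) = Pow(Add(Rational(-1, 120), -38), Rational(1, 2)) = Pow(Rational(-4561, 120), Rational(1, 2)) = Mul(Rational(1, 60), I, Pow(136830, Rational(1, 2)))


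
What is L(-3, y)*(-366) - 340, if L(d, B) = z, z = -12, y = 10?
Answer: 4052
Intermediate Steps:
L(d, B) = -12
L(-3, y)*(-366) - 340 = -12*(-366) - 340 = 4392 - 340 = 4052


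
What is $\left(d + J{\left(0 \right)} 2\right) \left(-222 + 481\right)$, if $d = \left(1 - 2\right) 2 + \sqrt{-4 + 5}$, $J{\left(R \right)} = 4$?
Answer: $1813$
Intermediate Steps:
$d = -1$ ($d = \left(-1\right) 2 + \sqrt{1} = -2 + 1 = -1$)
$\left(d + J{\left(0 \right)} 2\right) \left(-222 + 481\right) = \left(-1 + 4 \cdot 2\right) \left(-222 + 481\right) = \left(-1 + 8\right) 259 = 7 \cdot 259 = 1813$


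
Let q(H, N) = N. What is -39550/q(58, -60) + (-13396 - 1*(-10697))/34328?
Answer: 67875523/102984 ≈ 659.09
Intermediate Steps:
-39550/q(58, -60) + (-13396 - 1*(-10697))/34328 = -39550/(-60) + (-13396 - 1*(-10697))/34328 = -39550*(-1/60) + (-13396 + 10697)*(1/34328) = 3955/6 - 2699*1/34328 = 3955/6 - 2699/34328 = 67875523/102984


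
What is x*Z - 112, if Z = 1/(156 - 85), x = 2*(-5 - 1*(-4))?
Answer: -7954/71 ≈ -112.03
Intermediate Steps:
x = -2 (x = 2*(-5 + 4) = 2*(-1) = -2)
Z = 1/71 ≈ 0.014085
x*Z - 112 = -2*1/71 - 112 = -2/71 - 112 = -7954/71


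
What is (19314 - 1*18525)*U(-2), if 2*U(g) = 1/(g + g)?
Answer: -789/8 ≈ -98.625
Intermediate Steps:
U(g) = 1/(4*g) (U(g) = 1/(2*(g + g)) = 1/(2*((2*g))) = (1/(2*g))/2 = 1/(4*g))
(19314 - 1*18525)*U(-2) = (19314 - 1*18525)*((1/4)/(-2)) = (19314 - 18525)*((1/4)*(-1/2)) = 789*(-1/8) = -789/8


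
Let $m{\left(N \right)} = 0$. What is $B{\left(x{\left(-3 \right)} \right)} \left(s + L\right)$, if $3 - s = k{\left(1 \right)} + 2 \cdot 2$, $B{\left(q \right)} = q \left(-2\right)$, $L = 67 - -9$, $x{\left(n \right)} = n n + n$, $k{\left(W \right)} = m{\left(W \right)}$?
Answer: $-900$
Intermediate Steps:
$k{\left(W \right)} = 0$
$x{\left(n \right)} = n + n^{2}$ ($x{\left(n \right)} = n^{2} + n = n + n^{2}$)
$L = 76$ ($L = 67 + 9 = 76$)
$B{\left(q \right)} = - 2 q$
$s = -1$ ($s = 3 - \left(0 + 2 \cdot 2\right) = 3 - \left(0 + 4\right) = 3 - 4 = -1$)
$B{\left(x{\left(-3 \right)} \right)} \left(s + L\right) = - 2 \left(- 3 \left(1 - 3\right)\right) \left(-1 + 76\right) = - 2 \left(\left(-3\right) \left(-2\right)\right) 75 = \left(-2\right) 6 \cdot 75 = \left(-12\right) 75 = -900$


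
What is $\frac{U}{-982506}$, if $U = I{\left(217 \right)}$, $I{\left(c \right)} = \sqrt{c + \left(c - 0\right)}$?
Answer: $- \frac{\sqrt{434}}{982506} \approx -2.1204 \cdot 10^{-5}$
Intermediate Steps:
$I{\left(c \right)} = \sqrt{2} \sqrt{c}$ ($I{\left(c \right)} = \sqrt{c + \left(c + 0\right)} = \sqrt{c + c} = \sqrt{2 c} = \sqrt{2} \sqrt{c}$)
$U = \sqrt{434}$ ($U = \sqrt{2} \sqrt{217} = \sqrt{434} \approx 20.833$)
$\frac{U}{-982506} = \frac{\sqrt{434}}{-982506} = \sqrt{434} \left(- \frac{1}{982506}\right) = - \frac{\sqrt{434}}{982506}$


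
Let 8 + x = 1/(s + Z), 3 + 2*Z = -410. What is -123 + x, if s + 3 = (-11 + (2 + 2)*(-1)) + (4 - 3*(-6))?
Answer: -53057/405 ≈ -131.00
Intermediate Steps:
Z = -413/2 (Z = -3/2 + (½)*(-410) = -3/2 - 205 = -413/2 ≈ -206.50)
s = 4 (s = -3 + ((-11 + (2 + 2)*(-1)) + (4 - 3*(-6))) = -3 + ((-11 + 4*(-1)) + (4 + 18)) = -3 + ((-11 - 4) + 22) = -3 + (-15 + 22) = -3 + 7 = 4)
x = -3242/405 (x = -8 + 1/(4 - 413/2) = -8 + 1/(-405/2) = -8 - 2/405 = -3242/405 ≈ -8.0049)
-123 + x = -123 - 3242/405 = -53057/405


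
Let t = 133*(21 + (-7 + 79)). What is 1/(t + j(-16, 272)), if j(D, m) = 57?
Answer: 1/12426 ≈ 8.0476e-5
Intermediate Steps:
t = 12369 (t = 133*(21 + 72) = 133*93 = 12369)
1/(t + j(-16, 272)) = 1/(12369 + 57) = 1/12426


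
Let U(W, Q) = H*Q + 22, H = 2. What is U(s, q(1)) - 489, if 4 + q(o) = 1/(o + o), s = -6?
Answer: -474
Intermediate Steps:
q(o) = -4 + 1/(2*o) (q(o) = -4 + 1/(o + o) = -4 + 1/(2*o))
U(W, Q) = 22 + 2*Q (U(W, Q) = 2*Q + 22 = 22 + 2*Q)
U(s, q(1)) - 489 = (22 + 2*(-4 + (½)/1)) - 489 = (22 + 2*(-4 + (½)*1)) - 489 = (22 + 2*(-4 + ½)) - 489 = (22 + 2*(-7/2)) - 489 = (22 - 7) - 489 = 15 - 489 = -474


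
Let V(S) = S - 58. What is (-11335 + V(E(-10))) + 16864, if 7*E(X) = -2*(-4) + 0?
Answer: 38305/7 ≈ 5472.1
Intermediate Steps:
E(X) = 8/7 (E(X) = (-2*(-4) + 0)/7 = (8 + 0)/7 = (⅐)*8 = 8/7)
V(S) = -58 + S
(-11335 + V(E(-10))) + 16864 = (-11335 + (-58 + 8/7)) + 16864 = (-11335 - 398/7) + 16864 = -79743/7 + 16864 = 38305/7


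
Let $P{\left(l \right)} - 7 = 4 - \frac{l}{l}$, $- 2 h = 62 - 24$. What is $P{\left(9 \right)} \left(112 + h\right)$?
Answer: $930$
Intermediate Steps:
$h = -19$ ($h = - \frac{62 - 24}{2} = \left(- \frac{1}{2}\right) 38 = -19$)
$P{\left(l \right)} = 10$ ($P{\left(l \right)} = 7 + \left(4 - \frac{l}{l}\right) = 7 + \left(4 - 1\right) = 7 + 3 = 10$)
$P{\left(9 \right)} \left(112 + h\right) = 10 \left(112 - 19\right) = 10 \cdot 93 = 930$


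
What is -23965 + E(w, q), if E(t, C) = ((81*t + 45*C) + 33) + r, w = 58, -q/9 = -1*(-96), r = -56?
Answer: -58170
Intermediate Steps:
q = -864 (q = -(-9)*(-96) = -9*96 = -864)
E(t, C) = -23 + 45*C + 81*t (E(t, C) = ((81*t + 45*C) + 33) - 56 = ((45*C + 81*t) + 33) - 56 = (33 + 45*C + 81*t) - 56 = -23 + 45*C + 81*t)
-23965 + E(w, q) = -23965 + (-23 + 45*(-864) + 81*58) = -23965 + (-23 - 38880 + 4698) = -23965 - 34205 = -58170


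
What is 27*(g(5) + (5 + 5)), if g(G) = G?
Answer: 405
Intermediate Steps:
27*(g(5) + (5 + 5)) = 27*(5 + (5 + 5)) = 27*(5 + 10) = 27*15 = 405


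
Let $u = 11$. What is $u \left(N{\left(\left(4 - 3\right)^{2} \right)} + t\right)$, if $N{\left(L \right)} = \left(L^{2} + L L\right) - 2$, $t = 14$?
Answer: $154$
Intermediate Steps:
$N{\left(L \right)} = -2 + 2 L^{2}$ ($N{\left(L \right)} = \left(L^{2} + L^{2}\right) - 2 = 2 L^{2} - 2 = -2 + 2 L^{2}$)
$u \left(N{\left(\left(4 - 3\right)^{2} \right)} + t\right) = 11 \left(\left(-2 + 2 \left(\left(4 - 3\right)^{2}\right)^{2}\right) + 14\right) = 11 \left(\left(-2 + 2 \left(1^{2}\right)^{2}\right) + 14\right) = 11 \left(\left(-2 + 2 \cdot 1^{2}\right) + 14\right) = 11 \left(\left(-2 + 2 \cdot 1\right) + 14\right) = 11 \left(\left(-2 + 2\right) + 14\right) = 11 \left(0 + 14\right) = 11 \cdot 14 = 154$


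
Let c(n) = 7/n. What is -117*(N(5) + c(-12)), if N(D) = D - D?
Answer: 273/4 ≈ 68.250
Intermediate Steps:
N(D) = 0
-117*(N(5) + c(-12)) = -117*(0 + 7/(-12)) = -117*(0 + 7*(-1/12)) = -117*(0 - 7/12) = -117*(-7/12) = 273/4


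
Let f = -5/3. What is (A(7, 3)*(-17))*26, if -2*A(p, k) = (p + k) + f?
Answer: 5525/3 ≈ 1841.7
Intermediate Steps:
f = -5/3 (f = -5*⅓ = -5/3 ≈ -1.6667)
A(p, k) = ⅚ - k/2 - p/2 (A(p, k) = -((p + k) - 5/3)/2 = -((k + p) - 5/3)/2 = -(-5/3 + k + p)/2 = ⅚ - k/2 - p/2)
(A(7, 3)*(-17))*26 = ((⅚ - ½*3 - ½*7)*(-17))*26 = ((⅚ - 3/2 - 7/2)*(-17))*26 = -25/6*(-17)*26 = (425/6)*26 = 5525/3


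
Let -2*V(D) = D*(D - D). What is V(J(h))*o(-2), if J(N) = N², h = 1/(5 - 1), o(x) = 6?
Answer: 0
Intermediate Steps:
h = ¼ (h = 1/4 = ¼ ≈ 0.25000)
V(D) = 0 (V(D) = -D*(D - D)/2 = -D*0/2 = -½*0 = 0)
V(J(h))*o(-2) = 0*6 = 0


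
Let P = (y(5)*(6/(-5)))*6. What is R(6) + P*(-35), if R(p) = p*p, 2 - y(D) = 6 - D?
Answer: 288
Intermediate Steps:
y(D) = -4 + D (y(D) = 2 - (6 - D) = 2 + (-6 + D) = -4 + D)
R(p) = p²
P = -36/5 (P = ((-4 + 5)*(6/(-5)))*6 = (1*(6*(-⅕)))*6 = (1*(-6/5))*6 = -6/5*6 = -36/5 ≈ -7.2000)
R(6) + P*(-35) = 6² - 36/5*(-35) = 36 + 252 = 288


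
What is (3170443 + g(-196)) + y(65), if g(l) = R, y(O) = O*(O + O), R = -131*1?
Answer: 3178762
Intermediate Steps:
R = -131
y(O) = 2*O**2 (y(O) = O*(2*O) = 2*O**2)
g(l) = -131
(3170443 + g(-196)) + y(65) = (3170443 - 131) + 2*65**2 = 3170312 + 2*4225 = 3170312 + 8450 = 3178762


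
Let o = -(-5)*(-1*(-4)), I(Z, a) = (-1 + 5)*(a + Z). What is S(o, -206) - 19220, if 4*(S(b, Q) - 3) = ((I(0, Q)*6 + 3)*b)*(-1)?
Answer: 5488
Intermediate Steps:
I(Z, a) = 4*Z + 4*a (I(Z, a) = 4*(Z + a) = 4*Z + 4*a)
o = 20 (o = -(-5)*4 = -5*(-4) = 20)
S(b, Q) = 3 - b*(3 + 24*Q)/4 (S(b, Q) = 3 + ((((4*0 + 4*Q)*6 + 3)*b)*(-1))/4 = 3 + ((((0 + 4*Q)*6 + 3)*b)*(-1))/4 = 3 + ((((4*Q)*6 + 3)*b)*(-1))/4 = 3 + (((24*Q + 3)*b)*(-1))/4 = 3 + (((3 + 24*Q)*b)*(-1))/4 = 3 + ((b*(3 + 24*Q))*(-1))/4 = 3 + (-b*(3 + 24*Q))/4 = 3 - b*(3 + 24*Q)/4)
S(o, -206) - 19220 = (3 - ¾*20 - 6*(-206)*20) - 19220 = (3 - 15 + 24720) - 19220 = 24708 - 19220 = 5488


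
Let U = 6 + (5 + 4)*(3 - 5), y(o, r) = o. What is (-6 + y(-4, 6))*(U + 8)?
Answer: 40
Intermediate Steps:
U = -12 (U = 6 + 9*(-2) = 6 - 18 = -12)
(-6 + y(-4, 6))*(U + 8) = (-6 - 4)*(-12 + 8) = -10*(-4) = 40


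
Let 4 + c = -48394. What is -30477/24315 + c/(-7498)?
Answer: 158046804/30385645 ≈ 5.2014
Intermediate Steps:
c = -48398 (c = -4 - 48394 = -48398)
-30477/24315 + c/(-7498) = -30477/24315 - 48398/(-7498) = -30477*1/24315 - 48398*(-1/7498) = -10159/8105 + 24199/3749 = 158046804/30385645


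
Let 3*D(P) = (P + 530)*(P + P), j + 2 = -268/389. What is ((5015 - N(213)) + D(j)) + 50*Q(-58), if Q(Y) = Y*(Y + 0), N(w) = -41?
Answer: 78222694120/453963 ≈ 1.7231e+5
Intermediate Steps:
j = -1046/389 (j = -2 - 268/389 = -1046/389 ≈ -2.6889)
D(P) = 2*P*(530 + P)/3 (D(P) = ((P + 530)*(P + P))/3 = ((530 + P)*(2*P))/3 = (2*P*(530 + P))/3 = 2*P*(530 + P)/3)
Q(Y) = Y² (Q(Y) = Y*Y = Y²)
((5015 - N(213)) + D(j)) + 50*Q(-58) = ((5015 - 1*(-41)) + (⅔)*(-1046/389)*(530 - 1046/389)) + 50*(-58)² = ((5015 + 41) + (⅔)*(-1046/389)*(205124/389)) + 50*3364 = (5056 - 429119408/453963) + 168200 = 1866117520/453963 + 168200 = 78222694120/453963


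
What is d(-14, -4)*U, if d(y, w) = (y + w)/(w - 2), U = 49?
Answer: 147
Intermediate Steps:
d(y, w) = (w + y)/(-2 + w)
d(-14, -4)*U = ((-4 - 14)/(-2 - 4))*49 = (-18/(-6))*49 = -1/6*(-18)*49 = 3*49 = 147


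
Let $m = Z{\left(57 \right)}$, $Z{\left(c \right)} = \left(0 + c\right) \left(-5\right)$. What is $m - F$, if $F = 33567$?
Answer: $-33852$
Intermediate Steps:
$Z{\left(c \right)} = - 5 c$ ($Z{\left(c \right)} = c \left(-5\right) = - 5 c$)
$m = -285$ ($m = \left(-5\right) 57 = -285$)
$m - F = -285 - 33567 = -33852$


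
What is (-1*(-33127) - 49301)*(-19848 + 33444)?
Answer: -219901704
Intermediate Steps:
(-1*(-33127) - 49301)*(-19848 + 33444) = (33127 - 49301)*13596 = -16174*13596 = -219901704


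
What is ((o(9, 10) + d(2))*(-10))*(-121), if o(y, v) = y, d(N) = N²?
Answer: 15730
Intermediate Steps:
((o(9, 10) + d(2))*(-10))*(-121) = ((9 + 2²)*(-10))*(-121) = ((9 + 4)*(-10))*(-121) = (13*(-10))*(-121) = -130*(-121) = 15730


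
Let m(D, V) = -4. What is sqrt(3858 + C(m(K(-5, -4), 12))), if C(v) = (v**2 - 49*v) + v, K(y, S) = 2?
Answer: sqrt(4066) ≈ 63.765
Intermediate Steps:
C(v) = v**2 - 48*v
sqrt(3858 + C(m(K(-5, -4), 12))) = sqrt(3858 - 4*(-48 - 4)) = sqrt(3858 - 4*(-52)) = sqrt(3858 + 208) = sqrt(4066)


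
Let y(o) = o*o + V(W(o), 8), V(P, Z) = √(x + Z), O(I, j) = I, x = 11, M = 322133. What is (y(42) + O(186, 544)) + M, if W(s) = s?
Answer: 324083 + √19 ≈ 3.2409e+5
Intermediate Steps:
V(P, Z) = √(11 + Z)
y(o) = √19 + o² (y(o) = o*o + √(11 + 8) = o² + √19 = √19 + o²)
(y(42) + O(186, 544)) + M = ((√19 + 42²) + 186) + 322133 = ((√19 + 1764) + 186) + 322133 = ((1764 + √19) + 186) + 322133 = (1950 + √19) + 322133 = 324083 + √19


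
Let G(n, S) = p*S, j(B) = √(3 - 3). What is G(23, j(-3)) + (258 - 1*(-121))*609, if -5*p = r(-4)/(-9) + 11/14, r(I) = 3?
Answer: 230811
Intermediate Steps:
j(B) = 0 (j(B) = √0 = 0)
p = -19/210 (p = -(3/(-9) + 11/14)/5 = -(3*(-⅑) + 11*(1/14))/5 = -(-⅓ + 11/14)/5 = -⅕*19/42 = -19/210 ≈ -0.090476)
G(n, S) = -19*S/210
G(23, j(-3)) + (258 - 1*(-121))*609 = -19/210*0 + (258 - 1*(-121))*609 = 0 + (258 + 121)*609 = 0 + 379*609 = 0 + 230811 = 230811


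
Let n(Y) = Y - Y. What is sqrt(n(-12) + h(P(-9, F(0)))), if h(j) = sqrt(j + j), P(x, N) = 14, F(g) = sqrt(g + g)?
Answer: sqrt(2)*7**(1/4) ≈ 2.3003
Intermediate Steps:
F(g) = sqrt(2)*sqrt(g) (F(g) = sqrt(2*g) = sqrt(2)*sqrt(g))
h(j) = sqrt(2)*sqrt(j) (h(j) = sqrt(2*j) = sqrt(2)*sqrt(j))
n(Y) = 0
sqrt(n(-12) + h(P(-9, F(0)))) = sqrt(0 + sqrt(2)*sqrt(14)) = sqrt(0 + 2*sqrt(7)) = sqrt(2*sqrt(7)) = sqrt(2)*7**(1/4)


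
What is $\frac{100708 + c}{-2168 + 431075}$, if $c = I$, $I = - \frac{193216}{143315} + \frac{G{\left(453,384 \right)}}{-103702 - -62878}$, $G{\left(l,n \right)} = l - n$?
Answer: $\frac{196401182628587}{836467521641640} \approx 0.2348$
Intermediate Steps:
$I = - \frac{2632579573}{1950230520}$ ($I = - \frac{193216}{143315} + \frac{453 - 384}{-103702 - -62878} = \left(-193216\right) \frac{1}{143315} + \frac{453 - 384}{-103702 + 62878} = - \frac{193216}{143315} + \frac{69}{-40824} = - \frac{193216}{143315} + 69 \left(- \frac{1}{40824}\right) = - \frac{193216}{143315} - \frac{23}{13608} = - \frac{2632579573}{1950230520} \approx -1.3499$)
$c = - \frac{2632579573}{1950230520} \approx -1.3499$
$\frac{100708 + c}{-2168 + 431075} = \frac{100708 - \frac{2632579573}{1950230520}}{-2168 + 431075} = \frac{196401182628587}{1950230520 \cdot 428907} = \frac{196401182628587}{1950230520} \cdot \frac{1}{428907} = \frac{196401182628587}{836467521641640}$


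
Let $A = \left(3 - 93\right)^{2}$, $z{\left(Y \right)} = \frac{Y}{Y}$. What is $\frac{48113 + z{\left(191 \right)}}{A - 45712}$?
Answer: $- \frac{24057}{18806} \approx -1.2792$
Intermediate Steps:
$z{\left(Y \right)} = 1$
$A = 8100$ ($A = \left(-90\right)^{2} = 8100$)
$\frac{48113 + z{\left(191 \right)}}{A - 45712} = \frac{48113 + 1}{8100 - 45712} = \frac{48114}{-37612} = 48114 \left(- \frac{1}{37612}\right) = - \frac{24057}{18806}$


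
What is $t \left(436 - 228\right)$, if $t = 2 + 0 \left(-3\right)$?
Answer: $416$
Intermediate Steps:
$t = 2$ ($t = 2 + 0 = 2$)
$t \left(436 - 228\right) = 2 \left(436 - 228\right) = 2 \cdot 208 = 416$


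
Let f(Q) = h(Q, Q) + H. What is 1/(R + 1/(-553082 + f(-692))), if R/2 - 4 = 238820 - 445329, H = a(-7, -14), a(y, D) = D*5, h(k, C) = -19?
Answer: -553171/228465154711 ≈ -2.4212e-6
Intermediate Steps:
a(y, D) = 5*D
H = -70 (H = 5*(-14) = -70)
f(Q) = -89 (f(Q) = -19 - 70 = -89)
R = -413010 (R = 8 + 2*(238820 - 445329) = 8 + 2*(-206509) = 8 - 413018 = -413010)
1/(R + 1/(-553082 + f(-692))) = 1/(-413010 + 1/(-553082 - 89)) = 1/(-413010 + 1/(-553171)) = 1/(-413010 - 1/553171) = 1/(-228465154711/553171) = -553171/228465154711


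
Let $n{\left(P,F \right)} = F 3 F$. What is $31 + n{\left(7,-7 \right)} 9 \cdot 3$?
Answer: $4000$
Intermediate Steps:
$n{\left(P,F \right)} = 3 F^{2}$ ($n{\left(P,F \right)} = 3 F F = 3 F^{2}$)
$31 + n{\left(7,-7 \right)} 9 \cdot 3 = 31 + 3 \left(-7\right)^{2} \cdot 9 \cdot 3 = 31 + 3 \cdot 49 \cdot 27 = 31 + 147 \cdot 27 = 31 + 3969 = 4000$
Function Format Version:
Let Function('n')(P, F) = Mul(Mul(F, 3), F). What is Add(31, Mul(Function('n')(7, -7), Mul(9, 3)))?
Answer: 4000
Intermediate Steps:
Function('n')(P, F) = Mul(3, Pow(F, 2)) (Function('n')(P, F) = Mul(Mul(3, F), F) = Mul(3, Pow(F, 2)))
Add(31, Mul(Function('n')(7, -7), Mul(9, 3))) = Add(31, Mul(Mul(3, Pow(-7, 2)), Mul(9, 3))) = Add(31, Mul(Mul(3, 49), 27)) = Add(31, Mul(147, 27)) = Add(31, 3969) = 4000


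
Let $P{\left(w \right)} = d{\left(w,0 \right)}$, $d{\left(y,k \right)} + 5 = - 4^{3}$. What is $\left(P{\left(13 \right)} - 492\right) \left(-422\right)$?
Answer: $236742$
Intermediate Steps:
$d{\left(y,k \right)} = -69$ ($d{\left(y,k \right)} = -5 - 4^{3} = -5 - 64 = -69$)
$P{\left(w \right)} = -69$
$\left(P{\left(13 \right)} - 492\right) \left(-422\right) = \left(-69 - 492\right) \left(-422\right) = \left(-561\right) \left(-422\right) = 236742$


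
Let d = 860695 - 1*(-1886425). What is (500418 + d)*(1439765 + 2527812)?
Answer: 12884857075426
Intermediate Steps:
d = 2747120 (d = 860695 + 1886425 = 2747120)
(500418 + d)*(1439765 + 2527812) = (500418 + 2747120)*(1439765 + 2527812) = 3247538*3967577 = 12884857075426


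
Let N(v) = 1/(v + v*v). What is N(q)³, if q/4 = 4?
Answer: 1/20123648 ≈ 4.9693e-8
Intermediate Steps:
q = 16 (q = 4*4 = 16)
N(v) = 1/(v + v²)
N(q)³ = (1/(16*(1 + 16)))³ = ((1/16)/17)³ = ((1/16)*(1/17))³ = (1/272)³ = 1/20123648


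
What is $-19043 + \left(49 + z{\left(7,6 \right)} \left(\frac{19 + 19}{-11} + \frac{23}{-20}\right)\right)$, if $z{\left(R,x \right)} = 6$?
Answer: $- \frac{2092379}{110} \approx -19022.0$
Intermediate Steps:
$-19043 + \left(49 + z{\left(7,6 \right)} \left(\frac{19 + 19}{-11} + \frac{23}{-20}\right)\right) = -19043 + \left(49 + 6 \left(\frac{19 + 19}{-11} + \frac{23}{-20}\right)\right) = -19043 + \left(49 + 6 \left(38 \left(- \frac{1}{11}\right) + 23 \left(- \frac{1}{20}\right)\right)\right) = -19043 + \left(49 + 6 \left(- \frac{38}{11} - \frac{23}{20}\right)\right) = -19043 + \left(49 + 6 \left(- \frac{1013}{220}\right)\right) = -19043 + \left(49 - \frac{3039}{110}\right) = -19043 + \frac{2351}{110} = - \frac{2092379}{110}$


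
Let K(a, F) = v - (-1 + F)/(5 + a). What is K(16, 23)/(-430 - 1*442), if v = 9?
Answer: -167/18312 ≈ -0.0091197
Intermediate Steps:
K(a, F) = 9 - (-1 + F)/(5 + a)
K(16, 23)/(-430 - 1*442) = ((46 - 1*23 + 9*16)/(5 + 16))/(-430 - 1*442) = ((46 - 23 + 144)/21)/(-430 - 442) = ((1/21)*167)/(-872) = (167/21)*(-1/872) = -167/18312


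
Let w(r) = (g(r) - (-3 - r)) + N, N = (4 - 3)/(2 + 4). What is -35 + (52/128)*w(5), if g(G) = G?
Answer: -5693/192 ≈ -29.651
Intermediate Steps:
N = ⅙ (N = 1/6 = 1*(⅙) = ⅙ ≈ 0.16667)
w(r) = 19/6 + 2*r (w(r) = (r - (-3 - r)) + ⅙ = (r + (3 + r)) + ⅙ = (3 + 2*r) + ⅙ = 19/6 + 2*r)
-35 + (52/128)*w(5) = -35 + (52/128)*(19/6 + 2*5) = -35 + (52*(1/128))*(19/6 + 10) = -35 + (13/32)*(79/6) = -35 + 1027/192 = -5693/192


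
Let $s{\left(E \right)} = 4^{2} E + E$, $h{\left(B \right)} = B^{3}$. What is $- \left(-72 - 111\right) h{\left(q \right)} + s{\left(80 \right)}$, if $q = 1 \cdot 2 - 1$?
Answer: $1543$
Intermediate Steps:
$q = 1$ ($q = 2 - 1 = 1$)
$s{\left(E \right)} = 17 E$ ($s{\left(E \right)} = 16 E + E = 17 E$)
$- \left(-72 - 111\right) h{\left(q \right)} + s{\left(80 \right)} = - \left(-72 - 111\right) 1^{3} + 17 \cdot 80 = - \left(-183\right) 1 + 1360 = \left(-1\right) \left(-183\right) + 1360 = 183 + 1360 = 1543$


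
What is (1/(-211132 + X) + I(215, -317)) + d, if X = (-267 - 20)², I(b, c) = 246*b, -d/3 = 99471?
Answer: -31614278050/128763 ≈ -2.4552e+5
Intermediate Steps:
d = -298413 (d = -3*99471 = -298413)
X = 82369 (X = (-287)² = 82369)
(1/(-211132 + X) + I(215, -317)) + d = (1/(-211132 + 82369) + 246*215) - 298413 = (1/(-128763) + 52890) - 298413 = (-1/128763 + 52890) - 298413 = 6810275069/128763 - 298413 = -31614278050/128763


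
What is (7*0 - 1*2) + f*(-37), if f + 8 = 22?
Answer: -520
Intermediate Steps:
f = 14 (f = -8 + 22 = 14)
(7*0 - 1*2) + f*(-37) = (7*0 - 1*2) + 14*(-37) = (0 - 2) - 518 = -2 - 518 = -520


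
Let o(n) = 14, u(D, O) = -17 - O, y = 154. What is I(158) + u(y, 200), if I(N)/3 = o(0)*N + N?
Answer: 6893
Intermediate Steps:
I(N) = 45*N (I(N) = 3*(14*N + N) = 3*(15*N) = 45*N)
I(158) + u(y, 200) = 45*158 + (-17 - 1*200) = 7110 + (-17 - 200) = 7110 - 217 = 6893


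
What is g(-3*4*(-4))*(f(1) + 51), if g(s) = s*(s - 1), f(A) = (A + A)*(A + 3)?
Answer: 133104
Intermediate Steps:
f(A) = 2*A*(3 + A) (f(A) = (2*A)*(3 + A) = 2*A*(3 + A))
g(s) = s*(-1 + s)
g(-3*4*(-4))*(f(1) + 51) = ((-3*4*(-4))*(-1 - 3*4*(-4)))*(2*1*(3 + 1) + 51) = ((-12*(-4))*(-1 - 12*(-4)))*(2*1*4 + 51) = (48*(-1 + 48))*(8 + 51) = (48*47)*59 = 2256*59 = 133104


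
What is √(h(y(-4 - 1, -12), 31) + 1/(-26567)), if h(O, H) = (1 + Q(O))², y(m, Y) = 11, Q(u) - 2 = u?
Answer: √138337849277/26567 ≈ 14.000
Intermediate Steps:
Q(u) = 2 + u
h(O, H) = (3 + O)² (h(O, H) = (1 + (2 + O))² = (3 + O)²)
√(h(y(-4 - 1, -12), 31) + 1/(-26567)) = √((3 + 11)² + 1/(-26567)) = √(14² - 1/26567) = √(196 - 1/26567) = √(5207131/26567) = √138337849277/26567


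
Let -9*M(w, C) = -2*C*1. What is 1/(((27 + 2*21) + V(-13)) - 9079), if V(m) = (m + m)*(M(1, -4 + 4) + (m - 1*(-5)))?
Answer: -1/8802 ≈ -0.00011361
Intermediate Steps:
M(w, C) = 2*C/9 (M(w, C) = -(-2*C)/9 = -(-2)*C/9 = 2*C/9)
V(m) = 2*m*(5 + m) (V(m) = (m + m)*(2*(-4 + 4)/9 + (m - 1*(-5))) = (2*m)*((2/9)*0 + (m + 5)) = (2*m)*(0 + (5 + m)) = (2*m)*(5 + m) = 2*m*(5 + m))
1/(((27 + 2*21) + V(-13)) - 9079) = 1/(((27 + 2*21) + 2*(-13)*(5 - 13)) - 9079) = 1/(((27 + 42) + 2*(-13)*(-8)) - 9079) = 1/((69 + 208) - 9079) = 1/(277 - 9079) = 1/(-8802) = -1/8802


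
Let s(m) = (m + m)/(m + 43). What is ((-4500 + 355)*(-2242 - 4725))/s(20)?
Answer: 363865509/8 ≈ 4.5483e+7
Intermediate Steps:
s(m) = 2*m/(43 + m) (s(m) = (2*m)/(43 + m) = 2*m/(43 + m))
((-4500 + 355)*(-2242 - 4725))/s(20) = ((-4500 + 355)*(-2242 - 4725))/((2*20/(43 + 20))) = (-4145*(-6967))/((2*20/63)) = 28878215/((2*20*(1/63))) = 28878215/(40/63) = 28878215*(63/40) = 363865509/8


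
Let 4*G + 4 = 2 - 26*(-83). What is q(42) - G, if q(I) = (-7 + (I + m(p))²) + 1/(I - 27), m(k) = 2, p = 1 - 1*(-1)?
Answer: 20851/15 ≈ 1390.1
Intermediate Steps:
p = 2 (p = 1 + 1 = 2)
G = 539 (G = -1 + (2 - 26*(-83))/4 = -1 + (2 + 2158)/4 = -1 + (¼)*2160 = -1 + 540 = 539)
q(I) = -7 + 1/(-27 + I) + (2 + I)² (q(I) = (-7 + (I + 2)²) + 1/(I - 27) = (-7 + (2 + I)²) + 1/(-27 + I) = -7 + 1/(-27 + I) + (2 + I)²)
q(42) - G = (82 + 42³ - 111*42 - 23*42²)/(-27 + 42) - 1*539 = (82 + 74088 - 4662 - 23*1764)/15 - 539 = (82 + 74088 - 4662 - 40572)/15 - 539 = (1/15)*28936 - 539 = 28936/15 - 539 = 20851/15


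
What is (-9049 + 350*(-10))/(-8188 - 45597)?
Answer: 12549/53785 ≈ 0.23332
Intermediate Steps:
(-9049 + 350*(-10))/(-8188 - 45597) = (-9049 - 3500)/(-53785) = -12549*(-1/53785) = 12549/53785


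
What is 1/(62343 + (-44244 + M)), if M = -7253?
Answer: 1/10846 ≈ 9.2200e-5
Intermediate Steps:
1/(62343 + (-44244 + M)) = 1/(62343 + (-44244 - 7253)) = 1/(62343 - 51497) = 1/10846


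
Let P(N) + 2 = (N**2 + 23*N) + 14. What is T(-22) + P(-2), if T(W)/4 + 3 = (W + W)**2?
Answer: 7702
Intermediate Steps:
T(W) = -12 + 16*W**2 (T(W) = -12 + 4*(W + W)**2 = -12 + 4*(2*W)**2 = -12 + 4*(4*W**2) = -12 + 16*W**2)
P(N) = 12 + N**2 + 23*N (P(N) = -2 + ((N**2 + 23*N) + 14) = -2 + (14 + N**2 + 23*N) = 12 + N**2 + 23*N)
T(-22) + P(-2) = (-12 + 16*(-22)**2) + (12 + (-2)**2 + 23*(-2)) = (-12 + 16*484) + (12 + 4 - 46) = (-12 + 7744) - 30 = 7732 - 30 = 7702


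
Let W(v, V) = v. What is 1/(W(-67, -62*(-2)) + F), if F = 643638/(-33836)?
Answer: -16918/1455325 ≈ -0.011625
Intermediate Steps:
F = -321819/16918 (F = 643638*(-1/33836) = -321819/16918 ≈ -19.022)
1/(W(-67, -62*(-2)) + F) = 1/(-67 - 321819/16918) = 1/(-1455325/16918) = -16918/1455325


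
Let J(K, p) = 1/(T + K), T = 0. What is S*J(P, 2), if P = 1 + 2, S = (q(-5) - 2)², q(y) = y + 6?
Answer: ⅓ ≈ 0.33333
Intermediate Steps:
q(y) = 6 + y
S = 1 (S = ((6 - 5) - 2)² = (1 - 2)² = (-1)² = 1)
P = 3
J(K, p) = 1/K (J(K, p) = 1/(0 + K) = 1/K)
S*J(P, 2) = 1/3 = 1*(⅓) = ⅓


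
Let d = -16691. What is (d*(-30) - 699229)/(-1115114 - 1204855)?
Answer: 198499/2319969 ≈ 0.085561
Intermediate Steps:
(d*(-30) - 699229)/(-1115114 - 1204855) = (-16691*(-30) - 699229)/(-1115114 - 1204855) = (500730 - 699229)/(-2319969) = -198499*(-1/2319969) = 198499/2319969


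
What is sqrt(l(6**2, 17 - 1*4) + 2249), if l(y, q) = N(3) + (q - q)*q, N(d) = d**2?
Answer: sqrt(2258) ≈ 47.518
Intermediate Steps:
l(y, q) = 9 (l(y, q) = 3**2 + (q - q)*q = 9 + 0*q = 9 + 0 = 9)
sqrt(l(6**2, 17 - 1*4) + 2249) = sqrt(9 + 2249) = sqrt(2258)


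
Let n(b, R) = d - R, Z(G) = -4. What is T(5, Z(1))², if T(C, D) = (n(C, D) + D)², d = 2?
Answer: 16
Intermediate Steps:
n(b, R) = 2 - R
T(C, D) = 4 (T(C, D) = ((2 - D) + D)² = 2² = 4)
T(5, Z(1))² = 4² = 16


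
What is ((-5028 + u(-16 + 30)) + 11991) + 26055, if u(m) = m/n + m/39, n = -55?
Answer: 70823834/2145 ≈ 33018.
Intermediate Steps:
u(m) = 16*m/2145 (u(m) = m/(-55) + m/39 = m*(-1/55) + m*(1/39) = -m/55 + m/39 = 16*m/2145)
((-5028 + u(-16 + 30)) + 11991) + 26055 = ((-5028 + 16*(-16 + 30)/2145) + 11991) + 26055 = ((-5028 + (16/2145)*14) + 11991) + 26055 = ((-5028 + 224/2145) + 11991) + 26055 = (-10784836/2145 + 11991) + 26055 = 14935859/2145 + 26055 = 70823834/2145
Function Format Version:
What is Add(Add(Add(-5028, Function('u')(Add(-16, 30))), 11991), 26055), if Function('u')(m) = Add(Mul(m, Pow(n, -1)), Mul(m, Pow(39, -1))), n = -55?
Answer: Rational(70823834, 2145) ≈ 33018.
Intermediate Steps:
Function('u')(m) = Mul(Rational(16, 2145), m) (Function('u')(m) = Add(Mul(m, Pow(-55, -1)), Mul(m, Pow(39, -1))) = Add(Mul(m, Rational(-1, 55)), Mul(m, Rational(1, 39))) = Add(Mul(Rational(-1, 55), m), Mul(Rational(1, 39), m)) = Mul(Rational(16, 2145), m))
Add(Add(Add(-5028, Function('u')(Add(-16, 30))), 11991), 26055) = Add(Add(Add(-5028, Mul(Rational(16, 2145), Add(-16, 30))), 11991), 26055) = Add(Add(Add(-5028, Mul(Rational(16, 2145), 14)), 11991), 26055) = Add(Add(Add(-5028, Rational(224, 2145)), 11991), 26055) = Add(Add(Rational(-10784836, 2145), 11991), 26055) = Add(Rational(14935859, 2145), 26055) = Rational(70823834, 2145)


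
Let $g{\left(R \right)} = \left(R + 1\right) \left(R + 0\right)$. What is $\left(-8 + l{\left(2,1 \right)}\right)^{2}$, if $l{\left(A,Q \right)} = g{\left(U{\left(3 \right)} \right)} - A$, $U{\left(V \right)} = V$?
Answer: $4$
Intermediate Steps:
$g{\left(R \right)} = R \left(1 + R\right)$ ($g{\left(R \right)} = \left(1 + R\right) R = R \left(1 + R\right)$)
$l{\left(A,Q \right)} = 12 - A$ ($l{\left(A,Q \right)} = 3 \left(1 + 3\right) - A = 3 \cdot 4 - A = 12 - A$)
$\left(-8 + l{\left(2,1 \right)}\right)^{2} = \left(-8 + \left(12 - 2\right)\right)^{2} = \left(-8 + 10\right)^{2} = 2^{2} = 4$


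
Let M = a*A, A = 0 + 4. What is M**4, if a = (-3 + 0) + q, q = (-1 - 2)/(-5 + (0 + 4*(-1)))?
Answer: 1048576/81 ≈ 12945.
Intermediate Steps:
A = 4
q = 1/3 (q = -3/(-5 + (0 - 4)) = -3/(-5 - 4) = -3/(-9) = -3*(-1/9) = 1/3 ≈ 0.33333)
a = -8/3 (a = (-3 + 0) + 1/3 = -3 + 1/3 = -8/3 ≈ -2.6667)
M = -32/3 (M = -8/3*4 = -32/3 ≈ -10.667)
M**4 = (-32/3)**4 = 1048576/81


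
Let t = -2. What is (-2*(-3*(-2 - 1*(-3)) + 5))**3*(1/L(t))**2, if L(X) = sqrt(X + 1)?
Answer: 64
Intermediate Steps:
L(X) = sqrt(1 + X)
(-2*(-3*(-2 - 1*(-3)) + 5))**3*(1/L(t))**2 = (-2*(-3*(-2 - 1*(-3)) + 5))**3*(1/(sqrt(1 - 2)))**2 = (-2*(-3*(-2 + 3) + 5))**3*(1/(sqrt(-1)))**2 = (-2*(-3*1 + 5))**3*(1/I)**2 = (-2*(-3 + 5))**3*(-I)**2 = (-2*2)**3*(-1) = (-4)**3*(-1) = -64*(-1) = 64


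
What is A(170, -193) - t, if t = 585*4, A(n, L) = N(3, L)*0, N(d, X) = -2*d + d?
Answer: -2340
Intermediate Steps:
N(d, X) = -d
A(n, L) = 0 (A(n, L) = -1*3*0 = -3*0 = 0)
t = 2340
A(170, -193) - t = 0 - 1*2340 = 0 - 2340 = -2340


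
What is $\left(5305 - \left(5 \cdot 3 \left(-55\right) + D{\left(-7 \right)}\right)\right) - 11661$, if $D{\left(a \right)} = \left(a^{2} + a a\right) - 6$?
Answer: $-5623$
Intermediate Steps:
$D{\left(a \right)} = -6 + 2 a^{2}$ ($D{\left(a \right)} = \left(a^{2} + a^{2}\right) - 6 = 2 a^{2} - 6 = -6 + 2 a^{2}$)
$\left(5305 - \left(5 \cdot 3 \left(-55\right) + D{\left(-7 \right)}\right)\right) - 11661 = \left(5305 - \left(5 \cdot 3 \left(-55\right) - \left(6 - 2 \left(-7\right)^{2}\right)\right)\right) - 11661 = \left(5305 - \left(15 \left(-55\right) + \left(-6 + 2 \cdot 49\right)\right)\right) - 11661 = \left(5305 - \left(-825 + \left(-6 + 98\right)\right)\right) - 11661 = \left(5305 - \left(-825 + 92\right)\right) - 11661 = \left(5305 - -733\right) - 11661 = \left(5305 + 733\right) - 11661 = 6038 - 11661 = -5623$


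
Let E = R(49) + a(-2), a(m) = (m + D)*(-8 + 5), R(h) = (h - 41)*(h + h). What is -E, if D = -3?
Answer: -799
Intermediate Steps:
R(h) = 2*h*(-41 + h) (R(h) = (-41 + h)*(2*h) = 2*h*(-41 + h))
a(m) = 9 - 3*m (a(m) = (m - 3)*(-8 + 5) = (-3 + m)*(-3) = 9 - 3*m)
E = 799 (E = 2*49*(-41 + 49) + (9 - 3*(-2)) = 2*49*8 + (9 + 6) = 784 + 15 = 799)
-E = -1*799 = -799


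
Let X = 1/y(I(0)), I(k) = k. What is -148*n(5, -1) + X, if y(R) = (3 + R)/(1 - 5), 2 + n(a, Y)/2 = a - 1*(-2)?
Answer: -4444/3 ≈ -1481.3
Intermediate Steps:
n(a, Y) = 2*a (n(a, Y) = -4 + 2*(a - 1*(-2)) = -4 + 2*(a + 2) = -4 + 2*(2 + a) = -4 + (4 + 2*a) = 2*a)
y(R) = -¾ - R/4 (y(R) = (3 + R)/(-4) = (3 + R)*(-¼) = -¾ - R/4)
X = -4/3 (X = 1/(-¾ - ¼*0) = 1/(-¾ + 0) = 1/(-¾) = -4/3 ≈ -1.3333)
-148*n(5, -1) + X = -296*5 - 4/3 = -148*10 - 4/3 = -1480 - 4/3 = -4444/3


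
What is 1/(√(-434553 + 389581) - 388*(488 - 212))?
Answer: -26772/2866971179 - I*√11243/5733942358 ≈ -9.3381e-6 - 1.8492e-8*I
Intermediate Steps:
1/(√(-434553 + 389581) - 388*(488 - 212)) = 1/(√(-44972) - 388*276) = 1/(2*I*√11243 - 107088) = 1/(-107088 + 2*I*√11243)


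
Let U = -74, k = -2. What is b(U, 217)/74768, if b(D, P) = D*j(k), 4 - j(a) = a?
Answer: -111/18692 ≈ -0.0059384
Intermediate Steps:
j(a) = 4 - a
b(D, P) = 6*D (b(D, P) = D*(4 - 1*(-2)) = D*(4 + 2) = D*6 = 6*D)
b(U, 217)/74768 = (6*(-74))/74768 = -444*1/74768 = -111/18692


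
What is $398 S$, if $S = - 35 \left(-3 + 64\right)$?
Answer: $-849730$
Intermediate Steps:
$S = -2135$ ($S = \left(-35\right) 61 = -2135$)
$398 S = 398 \left(-2135\right) = -849730$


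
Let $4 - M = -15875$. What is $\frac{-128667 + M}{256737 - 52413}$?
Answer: $- \frac{9399}{17027} \approx -0.55201$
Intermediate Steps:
$M = 15879$ ($M = 4 - -15875 = 4 + 15875 = 15879$)
$\frac{-128667 + M}{256737 - 52413} = \frac{-128667 + 15879}{256737 - 52413} = - \frac{112788}{204324} = \left(-112788\right) \frac{1}{204324} = - \frac{9399}{17027}$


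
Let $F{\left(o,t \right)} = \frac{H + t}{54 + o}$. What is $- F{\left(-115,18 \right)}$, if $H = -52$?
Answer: $- \frac{34}{61} \approx -0.55738$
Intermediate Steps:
$F{\left(o,t \right)} = \frac{-52 + t}{54 + o}$
$- F{\left(-115,18 \right)} = - \frac{-52 + 18}{54 - 115} = - \frac{-34}{-61} = - \frac{\left(-1\right) \left(-34\right)}{61} = \left(-1\right) \frac{34}{61} = - \frac{34}{61}$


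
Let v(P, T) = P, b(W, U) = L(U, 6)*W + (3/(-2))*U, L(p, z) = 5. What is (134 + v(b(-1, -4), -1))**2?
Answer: 18225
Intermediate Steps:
b(W, U) = 5*W - 3*U/2 (b(W, U) = 5*W + (3/(-2))*U = 5*W + (3*(-1/2))*U = 5*W - 3*U/2)
(134 + v(b(-1, -4), -1))**2 = (134 + (5*(-1) - 3/2*(-4)))**2 = (134 + (-5 + 6))**2 = (134 + 1)**2 = 135**2 = 18225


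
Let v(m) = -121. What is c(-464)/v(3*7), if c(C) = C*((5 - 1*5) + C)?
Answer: -215296/121 ≈ -1779.3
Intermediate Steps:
c(C) = C**2 (c(C) = C*((5 - 5) + C) = C*(0 + C) = C*C = C**2)
c(-464)/v(3*7) = (-464)**2/(-121) = 215296*(-1/121) = -215296/121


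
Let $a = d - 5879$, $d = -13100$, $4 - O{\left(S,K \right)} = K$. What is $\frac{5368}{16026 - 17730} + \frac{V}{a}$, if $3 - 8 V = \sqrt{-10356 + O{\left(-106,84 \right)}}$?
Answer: $- \frac{101879911}{32340216} + \frac{i \sqrt{2609}}{75916} \approx -3.1503 + 0.00067283 i$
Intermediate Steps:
$O{\left(S,K \right)} = 4 - K$
$V = \frac{3}{8} - \frac{i \sqrt{2609}}{4}$ ($V = \frac{3}{8} - \frac{\sqrt{-10356 + \left(4 - 84\right)}}{8} = \frac{3}{8} - \frac{\sqrt{-10356 - 80}}{8} = \frac{3}{8} - \frac{\sqrt{-10436}}{8} = \frac{3}{8} - \frac{2 i \sqrt{2609}}{8} = \frac{3}{8} - \frac{i \sqrt{2609}}{4} \approx 0.375 - 12.77 i$)
$a = -18979$ ($a = -13100 - 5879 = -18979$)
$\frac{5368}{16026 - 17730} + \frac{V}{a} = \frac{5368}{16026 - 17730} + \frac{\frac{3}{8} - \frac{i \sqrt{2609}}{4}}{-18979} = \frac{5368}{16026 - 17730} + \left(\frac{3}{8} - \frac{i \sqrt{2609}}{4}\right) \left(- \frac{1}{18979}\right) = \frac{5368}{-1704} - \left(\frac{3}{151832} - \frac{i \sqrt{2609}}{75916}\right) = 5368 \left(- \frac{1}{1704}\right) - \left(\frac{3}{151832} - \frac{i \sqrt{2609}}{75916}\right) = - \frac{671}{213} - \left(\frac{3}{151832} - \frac{i \sqrt{2609}}{75916}\right) = - \frac{101879911}{32340216} + \frac{i \sqrt{2609}}{75916}$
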